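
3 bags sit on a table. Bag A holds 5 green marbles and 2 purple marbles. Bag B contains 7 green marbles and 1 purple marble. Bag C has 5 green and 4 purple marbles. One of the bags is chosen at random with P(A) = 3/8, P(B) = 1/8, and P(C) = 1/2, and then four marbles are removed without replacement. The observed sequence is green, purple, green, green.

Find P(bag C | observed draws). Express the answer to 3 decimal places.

0.364

For each hypothesis, P(data | H) works out to: P(data | bag A) = (5/7)(2/6)(4/5)(3/4) = 0.14286; P(data | bag B) = (7/8)(1/7)(6/6)(5/5) = 0.125; P(data | bag C) = (5/9)(4/8)(4/7)(3/6) = 0.079365.
Weighting by the prior gives 3/8 · 0.14286 = 0.053571, 1/8 · 0.125 = 0.015625, 1/2 · 0.079365 = 0.039683; these sum to 0.10888.
Hence P(bag C | data) = (0.039683) / (0.10888) = 0.36446.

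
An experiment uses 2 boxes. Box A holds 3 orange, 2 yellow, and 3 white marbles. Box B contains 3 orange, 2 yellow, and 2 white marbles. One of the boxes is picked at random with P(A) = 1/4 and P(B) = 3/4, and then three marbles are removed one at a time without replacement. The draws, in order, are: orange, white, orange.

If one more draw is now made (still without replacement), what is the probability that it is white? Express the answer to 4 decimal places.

Compute the likelihood of the observed sequence for each case: P(data | box A) = (3/8)(3/7)(2/6) = 3/56; P(data | box B) = (3/7)(2/6)(2/5) = 2/35.
Multiplying each by its prior: 1/4 · 3/56 = 3/224, 3/4 · 2/35 = 3/70; these sum to 9/160.
Dividing through by the total gives posterior P(box A | data) = 5/21, P(box B | data) = 16/21.
Averaging over the posterior, P(white next | data) = (2/5)(5/21) + (1/4)(16/21) = 2/7.

0.2857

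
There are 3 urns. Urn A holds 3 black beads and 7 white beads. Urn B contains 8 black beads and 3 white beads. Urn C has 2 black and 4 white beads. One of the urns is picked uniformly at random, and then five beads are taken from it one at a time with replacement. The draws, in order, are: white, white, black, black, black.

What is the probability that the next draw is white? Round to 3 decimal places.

For each hypothesis, P(data | H) works out to: P(data | urn A) = (7/10)(7/10)(3/10)(3/10)(3/10) = 0.01323; P(data | urn B) = (3/11)(3/11)(8/11)(8/11)(8/11) = 0.028612; P(data | urn C) = (4/6)(4/6)(2/6)(2/6)(2/6) = 0.016461.
Weighting by the prior gives 1/3 · 0.01323 = 0.00441, 1/3 · 0.028612 = 0.0095374, 1/3 · 0.016461 = 0.005487; summing to 0.019434.
Dividing through by the total gives posterior P(urn A | data) = 0.22692, P(urn B | data) = 0.49075, P(urn C | data) = 0.28233.
So P(white next | data) = Σ P(white next | H) P(H | data) = (7/10)(0.22692) + (3/11)(0.49075) + (2/3)(0.28233) = 0.48091.

0.481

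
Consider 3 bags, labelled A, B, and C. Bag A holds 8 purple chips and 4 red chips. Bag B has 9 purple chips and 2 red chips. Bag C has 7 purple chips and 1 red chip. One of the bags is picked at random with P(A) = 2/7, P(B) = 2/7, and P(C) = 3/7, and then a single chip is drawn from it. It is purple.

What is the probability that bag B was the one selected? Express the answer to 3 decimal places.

Compute the likelihood of this draw for each case: P(data | bag A) = (8/12) = 2/3; P(data | bag B) = (9/11) = 9/11; P(data | bag C) = (7/8) = 7/8.
Multiplying each by its prior: 2/7 · 2/3 = 4/21, 2/7 · 9/11 = 18/77, 3/7 · 7/8 = 3/8; these sum to 211/264.
Hence P(bag B | data) = (18/77) / (211/264) = 432/1477.

0.292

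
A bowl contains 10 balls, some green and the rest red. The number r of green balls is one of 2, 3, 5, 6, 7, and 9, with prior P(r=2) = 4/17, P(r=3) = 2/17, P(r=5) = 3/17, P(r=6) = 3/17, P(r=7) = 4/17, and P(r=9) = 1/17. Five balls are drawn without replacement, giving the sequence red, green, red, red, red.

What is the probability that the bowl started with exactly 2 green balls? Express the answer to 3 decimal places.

0.649

Compute the likelihood of the observed sequence for each case: P(data | r = 2) = (8/10)(2/9)(7/8)(6/7)(5/6) = 0.11111; P(data | r = 3) = (7/10)(3/9)(6/8)(5/7)(4/6) = 0.083333; P(data | r = 5) = (5/10)(5/9)(4/8)(3/7)(2/6) = 0.019841; P(data | r = 6) = (4/10)(6/9)(3/8)(2/7)(1/6) = 0.0047619; P(data | r = 7) = (3/10)(7/9)(2/8)(1/7)(0/6) = 0; P(data | r = 9) = (1/10)(9/9)(0/8) = 0.
Weighting by the prior gives 4/17 · 0.11111 = 0.026144, 2/17 · 0.083333 = 0.0098039, 3/17 · 0.019841 = 0.0035014, 3/17 · 0.0047619 = 0.00084034, 4/17 · 0 = 0, 1/17 · 0 = 0; summing to 0.040289.
Hence P(r = 2 | data) = (0.026144) / (0.040289) = 0.6489.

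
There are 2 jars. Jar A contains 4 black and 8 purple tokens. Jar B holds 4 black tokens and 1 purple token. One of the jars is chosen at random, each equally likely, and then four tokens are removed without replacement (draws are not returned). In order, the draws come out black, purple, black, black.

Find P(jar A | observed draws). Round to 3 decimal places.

The likelihood of the observed sequence under each hypothesis: P(data | jar A) = (4/12)(8/11)(3/10)(2/9) = 8/495; P(data | jar B) = (4/5)(1/4)(3/3)(2/2) = 1/5.
The prior-weighted likelihoods are 1/2 · 8/495 = 4/495, 1/2 · 1/5 = 1/10; summing to 107/990.
Hence P(jar A | data) = (4/495) / (107/990) = 8/107.

0.075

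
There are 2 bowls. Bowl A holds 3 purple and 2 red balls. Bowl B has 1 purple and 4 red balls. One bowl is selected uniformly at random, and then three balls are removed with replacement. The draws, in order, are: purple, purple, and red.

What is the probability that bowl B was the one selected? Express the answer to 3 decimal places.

0.182

Under each hypothesis, the probability of the observed sequence is: P(data | bowl A) = (3/5)(3/5)(2/5) = 18/125; P(data | bowl B) = (1/5)(1/5)(4/5) = 4/125.
The prior-weighted likelihoods are 1/2 · 18/125 = 9/125, 1/2 · 4/125 = 2/125; summing to 11/125.
So P(bowl B | data) = (2/125) / (11/125) = 2/11.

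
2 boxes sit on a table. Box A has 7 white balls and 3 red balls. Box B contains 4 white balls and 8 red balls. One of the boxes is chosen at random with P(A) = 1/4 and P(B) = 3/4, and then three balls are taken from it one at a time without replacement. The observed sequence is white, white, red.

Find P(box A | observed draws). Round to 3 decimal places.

0.445

Compute the likelihood of the observed sequence for each case: P(data | box A) = (7/10)(6/9)(3/8) = 0.175; P(data | box B) = (4/12)(3/11)(8/10) = 0.072727.
The prior-weighted likelihoods are 1/4 · 0.175 = 0.04375, 3/4 · 0.072727 = 0.054545; with total 0.098295.
By Bayes' rule, P(box A | data) = (0.04375) / (0.098295) = 0.44509.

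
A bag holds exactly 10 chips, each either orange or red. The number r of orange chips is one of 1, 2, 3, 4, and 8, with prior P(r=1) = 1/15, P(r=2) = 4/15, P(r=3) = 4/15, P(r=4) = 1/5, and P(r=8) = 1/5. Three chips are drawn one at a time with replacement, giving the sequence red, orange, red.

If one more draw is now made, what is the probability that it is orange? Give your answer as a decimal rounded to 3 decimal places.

The likelihood of the observed sequence under each hypothesis: P(data | r = 1) = (9/10)(1/10)(9/10) = 0.081; P(data | r = 2) = (8/10)(2/10)(8/10) = 0.128; P(data | r = 3) = (7/10)(3/10)(7/10) = 0.147; P(data | r = 4) = (6/10)(4/10)(6/10) = 0.144; P(data | r = 8) = (2/10)(8/10)(2/10) = 0.032.
Multiplying each by its prior: 1/15 · 0.081 = 0.0054, 4/15 · 0.128 = 0.034133, 4/15 · 0.147 = 0.0392, 1/5 · 0.144 = 0.0288, 1/5 · 0.032 = 0.0064; summing to 0.11393.
The posterior is then P(r = 1 | data) = 0.047396, P(r = 2 | data) = 0.29959, P(r = 3 | data) = 0.34406, P(r = 4 | data) = 0.25278, P(r = 8 | data) = 0.056173.
Averaging over the posterior, P(orange next | data) = (1/10)(0.047396) + (1/5)(0.29959) + (3/10)(0.34406) + (2/5)(0.25278) + (4/5)(0.056173) = 0.31393.

0.314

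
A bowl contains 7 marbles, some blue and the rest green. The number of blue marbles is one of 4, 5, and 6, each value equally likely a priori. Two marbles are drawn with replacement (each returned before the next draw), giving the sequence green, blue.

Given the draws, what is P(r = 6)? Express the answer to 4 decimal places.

Under each hypothesis, the probability of the observed sequence is: P(data | r = 4) = (3/7)(4/7) = 12/49; P(data | r = 5) = (2/7)(5/7) = 10/49; P(data | r = 6) = (1/7)(6/7) = 6/49.
The prior-weighted likelihoods are 1/3 · 12/49 = 4/49, 1/3 · 10/49 = 10/147, 1/3 · 6/49 = 2/49; with total 4/21.
Therefore the posterior P(r = 6 | data) = (2/49) / (4/21) = 3/14.

0.2143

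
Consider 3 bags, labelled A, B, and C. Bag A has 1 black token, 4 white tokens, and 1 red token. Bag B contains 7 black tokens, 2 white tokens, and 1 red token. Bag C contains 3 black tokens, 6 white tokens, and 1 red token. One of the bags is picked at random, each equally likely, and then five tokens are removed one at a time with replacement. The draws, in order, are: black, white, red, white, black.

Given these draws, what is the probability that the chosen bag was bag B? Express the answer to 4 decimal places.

For each hypothesis, P(data | H) works out to: P(data | bag A) = (1/6)(4/6)(1/6)(4/6)(1/6) = 0.0020576; P(data | bag B) = (7/10)(2/10)(1/10)(2/10)(7/10) = 0.00196; P(data | bag C) = (3/10)(6/10)(1/10)(6/10)(3/10) = 0.00324.
Weighting by the prior gives 1/3 · 0.0020576 = 0.00068587, 1/3 · 0.00196 = 0.00065333, 1/3 · 0.00324 = 0.00108; with total 0.0024192.
By Bayes' rule, P(bag B | data) = (0.00065333) / (0.0024192) = 0.27006.

0.2701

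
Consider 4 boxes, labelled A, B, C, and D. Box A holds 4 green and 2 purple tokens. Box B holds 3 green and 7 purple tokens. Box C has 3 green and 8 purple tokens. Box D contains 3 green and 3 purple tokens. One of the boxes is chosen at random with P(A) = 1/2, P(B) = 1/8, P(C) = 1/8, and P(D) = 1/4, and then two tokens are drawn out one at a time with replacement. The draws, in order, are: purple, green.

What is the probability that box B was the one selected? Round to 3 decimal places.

Under each hypothesis, the probability of the observed sequence is: P(data | box A) = (2/6)(4/6) = 0.22222; P(data | box B) = (7/10)(3/10) = 0.21; P(data | box C) = (8/11)(3/11) = 0.19835; P(data | box D) = (3/6)(3/6) = 0.25.
Multiplying each by its prior: 1/2 · 0.22222 = 0.11111, 1/8 · 0.21 = 0.02625, 1/8 · 0.19835 = 0.024793, 1/4 · 0.25 = 0.0625; with total 0.22465.
Hence P(box B | data) = (0.02625) / (0.22465) = 0.11685.

0.117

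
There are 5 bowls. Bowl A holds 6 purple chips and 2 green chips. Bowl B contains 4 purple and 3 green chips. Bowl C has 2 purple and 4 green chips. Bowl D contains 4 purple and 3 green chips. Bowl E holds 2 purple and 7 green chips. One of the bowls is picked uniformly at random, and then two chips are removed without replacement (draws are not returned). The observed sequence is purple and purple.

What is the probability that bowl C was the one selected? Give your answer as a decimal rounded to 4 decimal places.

The likelihood of the observed sequence under each hypothesis: P(data | bowl A) = (6/8)(5/7) = 0.53571; P(data | bowl B) = (4/7)(3/6) = 0.28571; P(data | bowl C) = (2/6)(1/5) = 0.066667; P(data | bowl D) = (4/7)(3/6) = 0.28571; P(data | bowl E) = (2/9)(1/8) = 0.027778.
Multiplying each by its prior: 1/5 · 0.53571 = 0.10714, 1/5 · 0.28571 = 0.057143, 1/5 · 0.066667 = 0.013333, 1/5 · 0.28571 = 0.057143, 1/5 · 0.027778 = 0.0055556; these sum to 0.24032.
Hence P(bowl C | data) = (0.013333) / (0.24032) = 0.055482.

0.0555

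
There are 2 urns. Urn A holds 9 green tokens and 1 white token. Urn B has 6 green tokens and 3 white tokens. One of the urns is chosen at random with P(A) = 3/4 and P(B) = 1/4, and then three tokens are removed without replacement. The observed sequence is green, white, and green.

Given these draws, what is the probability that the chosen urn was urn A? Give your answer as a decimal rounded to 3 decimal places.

0.627

The likelihood of the observed sequence under each hypothesis: P(data | urn A) = (9/10)(1/9)(8/8) = 1/10; P(data | urn B) = (6/9)(3/8)(5/7) = 5/28.
Multiplying each by its prior: 3/4 · 1/10 = 3/40, 1/4 · 5/28 = 5/112; summing to 67/560.
Therefore the posterior P(urn A | data) = (3/40) / (67/560) = 42/67.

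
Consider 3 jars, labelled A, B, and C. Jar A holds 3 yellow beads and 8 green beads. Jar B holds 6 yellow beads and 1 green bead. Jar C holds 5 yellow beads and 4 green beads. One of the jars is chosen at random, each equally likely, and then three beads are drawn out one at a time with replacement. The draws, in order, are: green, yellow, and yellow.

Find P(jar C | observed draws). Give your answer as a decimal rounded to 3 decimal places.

For each hypothesis, P(data | H) works out to: P(data | jar A) = (8/11)(3/11)(3/11) = 0.054095; P(data | jar B) = (1/7)(6/7)(6/7) = 0.10496; P(data | jar C) = (4/9)(5/9)(5/9) = 0.13717.
The prior-weighted likelihoods are 1/3 · 0.054095 = 0.018032, 1/3 · 0.10496 = 0.034985, 1/3 · 0.13717 = 0.045725; summing to 0.098742.
Hence P(jar C | data) = (0.045725) / (0.098742) = 0.46307.

0.463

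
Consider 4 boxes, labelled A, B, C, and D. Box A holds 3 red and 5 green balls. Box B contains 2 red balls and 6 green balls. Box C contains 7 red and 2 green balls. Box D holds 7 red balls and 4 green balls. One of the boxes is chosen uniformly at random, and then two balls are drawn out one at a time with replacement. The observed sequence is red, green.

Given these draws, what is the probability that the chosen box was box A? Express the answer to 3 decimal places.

Compute the likelihood of the observed sequence for each case: P(data | box A) = (3/8)(5/8) = 0.23438; P(data | box B) = (2/8)(6/8) = 0.1875; P(data | box C) = (7/9)(2/9) = 0.17284; P(data | box D) = (7/11)(4/11) = 0.2314.
The prior-weighted likelihoods are 1/4 · 0.23438 = 0.058594, 1/4 · 0.1875 = 0.046875, 1/4 · 0.17284 = 0.04321, 1/4 · 0.2314 = 0.057851; with total 0.20653.
By Bayes' rule, P(box A | data) = (0.058594) / (0.20653) = 0.28371.

0.284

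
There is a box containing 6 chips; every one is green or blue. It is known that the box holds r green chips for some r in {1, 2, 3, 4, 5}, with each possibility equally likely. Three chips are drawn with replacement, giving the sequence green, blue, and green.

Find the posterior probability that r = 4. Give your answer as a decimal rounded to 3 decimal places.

For each hypothesis, P(data | H) works out to: P(data | r = 1) = (1/6)(5/6)(1/6) = 5/216; P(data | r = 2) = (2/6)(4/6)(2/6) = 2/27; P(data | r = 3) = (3/6)(3/6)(3/6) = 1/8; P(data | r = 4) = (4/6)(2/6)(4/6) = 4/27; P(data | r = 5) = (5/6)(1/6)(5/6) = 25/216.
Multiplying each by its prior: 1/5 · 5/216 = 1/216, 1/5 · 2/27 = 2/135, 1/5 · 1/8 = 1/40, 1/5 · 4/27 = 4/135, 1/5 · 25/216 = 5/216; with total 7/72.
Therefore the posterior P(r = 4 | data) = (4/135) / (7/72) = 32/105.

0.305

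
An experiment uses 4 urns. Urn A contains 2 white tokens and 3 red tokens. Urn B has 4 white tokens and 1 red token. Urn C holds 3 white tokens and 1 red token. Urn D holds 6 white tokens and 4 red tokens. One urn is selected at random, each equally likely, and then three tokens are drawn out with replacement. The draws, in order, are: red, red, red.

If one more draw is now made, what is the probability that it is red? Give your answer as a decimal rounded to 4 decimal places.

0.5293

For each hypothesis, P(data | H) works out to: P(data | urn A) = (3/5)(3/5)(3/5) = 0.216; P(data | urn B) = (1/5)(1/5)(1/5) = 0.008; P(data | urn C) = (1/4)(1/4)(1/4) = 0.015625; P(data | urn D) = (4/10)(4/10)(4/10) = 0.064.
Weighting by the prior gives 1/4 · 0.216 = 0.054, 1/4 · 0.008 = 0.002, 1/4 · 0.015625 = 0.0039062, 1/4 · 0.064 = 0.016; summing to 0.075906.
The posterior is then P(urn A | data) = 0.7114, P(urn B | data) = 0.026348, P(urn C | data) = 0.051462, P(urn D | data) = 0.21079.
Averaging over the posterior, P(red next | data) = (3/5)(0.7114) + (1/5)(0.026348) + (1/4)(0.051462) + (2/5)(0.21079) = 0.52929.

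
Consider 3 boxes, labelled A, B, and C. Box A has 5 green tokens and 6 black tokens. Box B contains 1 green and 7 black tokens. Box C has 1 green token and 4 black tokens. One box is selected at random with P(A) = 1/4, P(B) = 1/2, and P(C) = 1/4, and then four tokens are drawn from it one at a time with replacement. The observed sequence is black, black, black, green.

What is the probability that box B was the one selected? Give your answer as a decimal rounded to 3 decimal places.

The likelihood of the observed sequence under each hypothesis: P(data | box A) = (6/11)(6/11)(6/11)(5/11) = 0.073765; P(data | box B) = (7/8)(7/8)(7/8)(1/8) = 0.08374; P(data | box C) = (4/5)(4/5)(4/5)(1/5) = 0.1024.
The prior-weighted likelihoods are 1/4 · 0.073765 = 0.018441, 1/2 · 0.08374 = 0.04187, 1/4 · 0.1024 = 0.0256; with total 0.085911.
Hence P(box B | data) = (0.04187) / (0.085911) = 0.48736.

0.487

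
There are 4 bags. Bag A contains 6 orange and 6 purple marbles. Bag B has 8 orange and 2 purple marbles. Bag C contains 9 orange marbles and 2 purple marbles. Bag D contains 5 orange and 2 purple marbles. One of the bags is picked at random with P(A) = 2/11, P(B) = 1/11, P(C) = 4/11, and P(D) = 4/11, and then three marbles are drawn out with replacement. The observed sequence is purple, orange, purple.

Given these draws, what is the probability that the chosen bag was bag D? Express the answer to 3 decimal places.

0.374

Compute the likelihood of the observed sequence for each case: P(data | bag A) = (6/12)(6/12)(6/12) = 0.125; P(data | bag B) = (2/10)(8/10)(2/10) = 0.032; P(data | bag C) = (2/11)(9/11)(2/11) = 0.027047; P(data | bag D) = (2/7)(5/7)(2/7) = 0.058309.
Weighting by the prior gives 2/11 · 0.125 = 0.022727, 1/11 · 0.032 = 0.0029091, 4/11 · 0.027047 = 0.0098354, 4/11 · 0.058309 = 0.021203; summing to 0.056675.
So P(bag D | data) = (0.021203) / (0.056675) = 0.37412.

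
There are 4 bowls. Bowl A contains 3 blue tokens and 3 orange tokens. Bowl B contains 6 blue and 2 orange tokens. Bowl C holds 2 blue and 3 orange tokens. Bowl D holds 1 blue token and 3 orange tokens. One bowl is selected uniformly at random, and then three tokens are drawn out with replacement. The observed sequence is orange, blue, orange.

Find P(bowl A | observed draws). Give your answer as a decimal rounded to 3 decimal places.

0.274

For each hypothesis, P(data | H) works out to: P(data | bowl A) = (3/6)(3/6)(3/6) = 0.125; P(data | bowl B) = (2/8)(6/8)(2/8) = 0.046875; P(data | bowl C) = (3/5)(2/5)(3/5) = 0.144; P(data | bowl D) = (3/4)(1/4)(3/4) = 0.14062.
Weighting by the prior gives 1/4 · 0.125 = 0.03125, 1/4 · 0.046875 = 0.011719, 1/4 · 0.144 = 0.036, 1/4 · 0.14062 = 0.035156; summing to 0.11413.
So P(bowl A | data) = (0.03125) / (0.11413) = 0.27382.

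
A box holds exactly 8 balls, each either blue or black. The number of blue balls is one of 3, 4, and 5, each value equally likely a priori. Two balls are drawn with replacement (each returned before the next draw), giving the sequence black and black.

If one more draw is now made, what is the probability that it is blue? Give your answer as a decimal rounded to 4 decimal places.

Under each hypothesis, the probability of the observed sequence is: P(data | r = 3) = (5/8)(5/8) = 25/64; P(data | r = 4) = (4/8)(4/8) = 1/4; P(data | r = 5) = (3/8)(3/8) = 9/64.
Multiplying each by its prior: 1/3 · 25/64 = 25/192, 1/3 · 1/4 = 1/12, 1/3 · 9/64 = 3/64; with total 25/96.
The posterior is then P(r = 3 | data) = 1/2, P(r = 4 | data) = 8/25, P(r = 5 | data) = 9/50.
So P(blue next | data) = Σ P(blue next | H) P(H | data) = (3/8)(1/2) + (1/2)(8/25) + (5/8)(9/50) = 23/50.

0.4600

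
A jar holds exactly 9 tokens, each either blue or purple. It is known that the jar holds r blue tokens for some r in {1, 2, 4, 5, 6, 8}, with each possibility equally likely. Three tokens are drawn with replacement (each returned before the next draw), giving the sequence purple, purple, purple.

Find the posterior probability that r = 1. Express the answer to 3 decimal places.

The likelihood of the observed sequence under each hypothesis: P(data | r = 1) = (8/9)(8/9)(8/9) = 0.70233; P(data | r = 2) = (7/9)(7/9)(7/9) = 0.47051; P(data | r = 4) = (5/9)(5/9)(5/9) = 0.17147; P(data | r = 5) = (4/9)(4/9)(4/9) = 0.087791; P(data | r = 6) = (3/9)(3/9)(3/9) = 0.037037; P(data | r = 8) = (1/9)(1/9)(1/9) = 0.0013717.
Multiplying each by its prior: 1/6 · 0.70233 = 0.11706, 1/6 · 0.47051 = 0.078418, 1/6 · 0.17147 = 0.028578, 1/6 · 0.087791 = 0.014632, 1/6 · 0.037037 = 0.0061728, 1/6 · 0.0013717 = 0.00022862; summing to 0.24508.
Hence P(r = 1 | data) = (0.11706) / (0.24508) = 0.47761.

0.478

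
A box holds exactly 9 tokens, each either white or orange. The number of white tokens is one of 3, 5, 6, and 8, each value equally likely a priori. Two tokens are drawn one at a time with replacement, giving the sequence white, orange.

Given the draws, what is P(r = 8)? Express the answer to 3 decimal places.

For each hypothesis, P(data | H) works out to: P(data | r = 3) = (3/9)(6/9) = 2/9; P(data | r = 5) = (5/9)(4/9) = 20/81; P(data | r = 6) = (6/9)(3/9) = 2/9; P(data | r = 8) = (8/9)(1/9) = 8/81.
Multiplying each by its prior: 1/4 · 2/9 = 1/18, 1/4 · 20/81 = 5/81, 1/4 · 2/9 = 1/18, 1/4 · 8/81 = 2/81; these sum to 16/81.
Therefore the posterior P(r = 8 | data) = (2/81) / (16/81) = 1/8.

0.125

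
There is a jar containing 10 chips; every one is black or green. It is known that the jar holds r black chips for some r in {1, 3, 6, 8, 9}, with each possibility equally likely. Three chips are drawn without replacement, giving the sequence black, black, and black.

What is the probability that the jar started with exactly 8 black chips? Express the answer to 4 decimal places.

The likelihood of the observed sequence under each hypothesis: P(data | r = 1) = (1/10)(0/9) = 0; P(data | r = 3) = (3/10)(2/9)(1/8) = 1/120; P(data | r = 6) = (6/10)(5/9)(4/8) = 1/6; P(data | r = 8) = (8/10)(7/9)(6/8) = 7/15; P(data | r = 9) = (9/10)(8/9)(7/8) = 7/10.
Multiplying each by its prior: 1/5 · 0 = 0, 1/5 · 1/120 = 1/600, 1/5 · 1/6 = 1/30, 1/5 · 7/15 = 7/75, 1/5 · 7/10 = 7/50; these sum to 161/600.
Hence P(r = 8 | data) = (7/75) / (161/600) = 8/23.

0.3478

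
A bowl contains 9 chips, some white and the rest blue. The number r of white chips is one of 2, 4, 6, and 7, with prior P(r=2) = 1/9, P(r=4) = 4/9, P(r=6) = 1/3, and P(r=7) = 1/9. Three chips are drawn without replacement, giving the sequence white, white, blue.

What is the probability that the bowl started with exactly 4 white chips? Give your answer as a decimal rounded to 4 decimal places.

For each hypothesis, P(data | H) works out to: P(data | r = 2) = (2/9)(1/8)(7/7) = 1/36; P(data | r = 4) = (4/9)(3/8)(5/7) = 5/42; P(data | r = 6) = (6/9)(5/8)(3/7) = 5/28; P(data | r = 7) = (7/9)(6/8)(2/7) = 1/6.
Weighting by the prior gives 1/9 · 1/36 = 1/324, 4/9 · 5/42 = 10/189, 1/3 · 5/28 = 5/84, 1/9 · 1/6 = 1/54; these sum to 76/567.
By Bayes' rule, P(r = 4 | data) = (10/189) / (76/567) = 15/38.

0.3947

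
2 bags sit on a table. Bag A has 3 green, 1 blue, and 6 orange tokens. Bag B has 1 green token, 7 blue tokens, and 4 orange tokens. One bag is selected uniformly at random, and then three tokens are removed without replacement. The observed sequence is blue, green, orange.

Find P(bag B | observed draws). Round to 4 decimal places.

For each hypothesis, P(data | H) works out to: P(data | bag A) = (1/10)(3/9)(6/8) = 0.025; P(data | bag B) = (7/12)(1/11)(4/10) = 0.021212.
Multiplying each by its prior: 1/2 · 0.025 = 0.0125, 1/2 · 0.021212 = 0.010606; with total 0.023106.
So P(bag B | data) = (0.010606) / (0.023106) = 0.45902.

0.4590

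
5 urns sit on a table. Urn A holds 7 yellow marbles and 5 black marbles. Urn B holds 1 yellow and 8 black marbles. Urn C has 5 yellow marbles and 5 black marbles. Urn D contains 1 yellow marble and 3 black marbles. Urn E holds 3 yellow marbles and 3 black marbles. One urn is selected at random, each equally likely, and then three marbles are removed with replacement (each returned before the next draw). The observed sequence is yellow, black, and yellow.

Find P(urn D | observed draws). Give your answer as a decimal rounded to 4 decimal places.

For each hypothesis, P(data | H) works out to: P(data | urn A) = (7/12)(5/12)(7/12) = 0.14178; P(data | urn B) = (1/9)(8/9)(1/9) = 0.010974; P(data | urn C) = (5/10)(5/10)(5/10) = 0.125; P(data | urn D) = (1/4)(3/4)(1/4) = 0.046875; P(data | urn E) = (3/6)(3/6)(3/6) = 0.125.
Weighting by the prior gives 1/5 · 0.14178 = 0.028356, 1/5 · 0.010974 = 0.0021948, 1/5 · 0.125 = 0.025, 1/5 · 0.046875 = 0.009375, 1/5 · 0.125 = 0.025; summing to 0.089926.
Hence P(urn D | data) = (0.009375) / (0.089926) = 0.10425.

0.1043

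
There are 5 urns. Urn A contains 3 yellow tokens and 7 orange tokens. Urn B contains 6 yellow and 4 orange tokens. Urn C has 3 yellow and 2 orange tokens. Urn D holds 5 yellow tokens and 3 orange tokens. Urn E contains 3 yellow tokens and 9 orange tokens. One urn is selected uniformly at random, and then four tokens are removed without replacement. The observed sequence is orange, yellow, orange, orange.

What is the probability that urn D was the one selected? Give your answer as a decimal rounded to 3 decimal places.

Compute the likelihood of the observed sequence for each case: P(data | urn A) = (7/10)(3/9)(6/8)(5/7) = 1/8; P(data | urn B) = (4/10)(6/9)(3/8)(2/7) = 1/35; P(data | urn C) = (2/5)(3/4)(1/3)(0/2) = 0; P(data | urn D) = (3/8)(5/7)(2/6)(1/5) = 1/56; P(data | urn E) = (9/12)(3/11)(8/10)(7/9) = 7/55.
Weighting by the prior gives 1/5 · 1/8 = 1/40, 1/5 · 1/35 = 1/175, 1/5 · 0 = 0, 1/5 · 1/56 = 1/280, 1/5 · 7/55 = 7/275; these sum to 23/385.
Hence P(urn D | data) = (1/280) / (23/385) = 11/184.

0.060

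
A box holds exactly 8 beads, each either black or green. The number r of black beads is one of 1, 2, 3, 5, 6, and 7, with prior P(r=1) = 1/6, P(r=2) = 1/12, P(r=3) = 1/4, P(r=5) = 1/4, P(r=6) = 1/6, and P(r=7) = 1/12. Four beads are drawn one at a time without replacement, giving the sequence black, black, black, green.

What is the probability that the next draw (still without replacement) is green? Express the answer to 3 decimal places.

0.364

The likelihood of the observed sequence under each hypothesis: P(data | r = 1) = (1/8)(0/7) = 0; P(data | r = 2) = (2/8)(1/7)(0/6) = 0; P(data | r = 3) = (3/8)(2/7)(1/6)(5/5) = 1/56; P(data | r = 5) = (5/8)(4/7)(3/6)(3/5) = 3/28; P(data | r = 6) = (6/8)(5/7)(4/6)(2/5) = 1/7; P(data | r = 7) = (7/8)(6/7)(5/6)(1/5) = 1/8.
Multiplying each by its prior: 1/6 · 0 = 0, 1/12 · 0 = 0, 1/4 · 1/56 = 1/224, 1/4 · 3/28 = 3/112, 1/6 · 1/7 = 1/42, 1/12 · 1/8 = 1/96; with total 11/168.
Dividing through by the total gives posterior P(r = 1 | data) = 0, P(r = 2 | data) = 0, P(r = 3 | data) = 3/44, P(r = 5 | data) = 9/22, P(r = 6 | data) = 4/11, P(r = 7 | data) = 7/44.
Averaging over the posterior, P(green next | data) = (1)(3/44) + (1/2)(9/22) + (1/4)(4/11) + (0)(7/44) = 4/11.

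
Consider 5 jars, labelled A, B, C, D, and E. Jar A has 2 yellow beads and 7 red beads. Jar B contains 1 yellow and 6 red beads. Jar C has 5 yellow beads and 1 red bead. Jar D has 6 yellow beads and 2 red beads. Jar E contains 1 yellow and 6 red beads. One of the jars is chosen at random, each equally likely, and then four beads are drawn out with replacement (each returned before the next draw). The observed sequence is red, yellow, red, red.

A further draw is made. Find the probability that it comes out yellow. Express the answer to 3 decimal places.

For each hypothesis, P(data | H) works out to: P(data | jar A) = (7/9)(2/9)(7/9)(7/9) = 0.10456; P(data | jar B) = (6/7)(1/7)(6/7)(6/7) = 0.089963; P(data | jar C) = (1/6)(5/6)(1/6)(1/6) = 0.003858; P(data | jar D) = (2/8)(6/8)(2/8)(2/8) = 0.011719; P(data | jar E) = (6/7)(1/7)(6/7)(6/7) = 0.089963.
The prior-weighted likelihoods are 1/5 · 0.10456 = 0.020911, 1/5 · 0.089963 = 0.017993, 1/5 · 0.003858 = 0.0007716, 1/5 · 0.011719 = 0.0023437, 1/5 · 0.089963 = 0.017993; these sum to 0.060012.
The posterior is then P(jar A | data) = 0.34846, P(jar B | data) = 0.29982, P(jar C | data) = 0.012858, P(jar D | data) = 0.039055, P(jar E | data) = 0.29982.
Averaging over the posterior, P(yellow next | data) = (2/9)(0.34846) + (1/7)(0.29982) + (5/6)(0.012858) + (3/4)(0.039055) + (1/7)(0.29982) = 0.2031.

0.203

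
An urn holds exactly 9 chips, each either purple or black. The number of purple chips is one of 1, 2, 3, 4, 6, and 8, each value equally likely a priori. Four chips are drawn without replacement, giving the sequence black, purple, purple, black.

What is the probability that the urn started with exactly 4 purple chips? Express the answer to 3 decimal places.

For each hypothesis, P(data | H) works out to: P(data | r = 1) = (8/9)(1/8)(0/7) = 0; P(data | r = 2) = (7/9)(2/8)(1/7)(6/6) = 1/36; P(data | r = 3) = (6/9)(3/8)(2/7)(5/6) = 5/84; P(data | r = 4) = (5/9)(4/8)(3/7)(4/6) = 5/63; P(data | r = 6) = (3/9)(6/8)(5/7)(2/6) = 5/84; P(data | r = 8) = (1/9)(8/8)(7/7)(0/6) = 0.
Multiplying each by its prior: 1/6 · 0 = 0, 1/6 · 1/36 = 1/216, 1/6 · 5/84 = 5/504, 1/6 · 5/63 = 5/378, 1/6 · 5/84 = 5/504, 1/6 · 0 = 0; these sum to 19/504.
Therefore the posterior P(r = 4 | data) = (5/378) / (19/504) = 20/57.

0.351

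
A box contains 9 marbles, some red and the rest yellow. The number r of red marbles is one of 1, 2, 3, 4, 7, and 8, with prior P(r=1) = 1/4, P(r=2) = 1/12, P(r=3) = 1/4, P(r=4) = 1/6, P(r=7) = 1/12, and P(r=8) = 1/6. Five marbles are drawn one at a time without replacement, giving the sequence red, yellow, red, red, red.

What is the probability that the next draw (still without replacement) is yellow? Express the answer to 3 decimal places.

The likelihood of the observed sequence under each hypothesis: P(data | r = 1) = (1/9)(8/8)(0/7) = 0; P(data | r = 2) = (2/9)(7/8)(1/7)(0/6) = 0; P(data | r = 3) = (3/9)(6/8)(2/7)(1/6)(0/5) = 0; P(data | r = 4) = (4/9)(5/8)(3/7)(2/6)(1/5) = 1/126; P(data | r = 7) = (7/9)(2/8)(6/7)(5/6)(4/5) = 1/9; P(data | r = 8) = (8/9)(1/8)(7/7)(6/6)(5/5) = 1/9.
The prior-weighted likelihoods are 1/4 · 0 = 0, 1/12 · 0 = 0, 1/4 · 0 = 0, 1/6 · 1/126 = 1/756, 1/12 · 1/9 = 1/108, 1/6 · 1/9 = 1/54; these sum to 11/378.
Normalising, the posterior is P(r = 1 | data) = 0, P(r = 2 | data) = 0, P(r = 3 | data) = 0, P(r = 4 | data) = 1/22, P(r = 7 | data) = 7/22, P(r = 8 | data) = 7/11.
Averaging over the posterior, P(yellow next | data) = (1)(1/22) + (1/4)(7/22) + (0)(7/11) = 1/8.

0.125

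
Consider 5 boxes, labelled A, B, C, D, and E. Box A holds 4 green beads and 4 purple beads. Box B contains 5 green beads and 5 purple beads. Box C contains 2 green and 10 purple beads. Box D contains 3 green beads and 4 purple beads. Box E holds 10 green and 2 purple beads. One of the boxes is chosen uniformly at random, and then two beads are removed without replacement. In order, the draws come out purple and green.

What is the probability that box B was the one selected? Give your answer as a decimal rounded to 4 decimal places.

0.2411

The likelihood of the observed sequence under each hypothesis: P(data | box A) = (4/8)(4/7) = 0.28571; P(data | box B) = (5/10)(5/9) = 0.27778; P(data | box C) = (10/12)(2/11) = 0.15152; P(data | box D) = (4/7)(3/6) = 0.28571; P(data | box E) = (2/12)(10/11) = 0.15152.
Multiplying each by its prior: 1/5 · 0.28571 = 0.057143, 1/5 · 0.27778 = 0.055556, 1/5 · 0.15152 = 0.030303, 1/5 · 0.28571 = 0.057143, 1/5 · 0.15152 = 0.030303; these sum to 0.23045.
Hence P(box B | data) = (0.055556) / (0.23045) = 0.24108.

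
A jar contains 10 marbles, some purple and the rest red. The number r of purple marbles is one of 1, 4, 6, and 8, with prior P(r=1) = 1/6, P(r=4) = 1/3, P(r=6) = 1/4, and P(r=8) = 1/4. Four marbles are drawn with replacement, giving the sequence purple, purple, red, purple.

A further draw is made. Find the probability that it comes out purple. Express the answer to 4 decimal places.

0.6413

Under each hypothesis, the probability of the observed sequence is: P(data | r = 1) = (1/10)(1/10)(9/10)(1/10) = 0.0009; P(data | r = 4) = (4/10)(4/10)(6/10)(4/10) = 0.0384; P(data | r = 6) = (6/10)(6/10)(4/10)(6/10) = 0.0864; P(data | r = 8) = (8/10)(8/10)(2/10)(8/10) = 0.1024.
Weighting by the prior gives 1/6 · 0.0009 = 0.00015, 1/3 · 0.0384 = 0.0128, 1/4 · 0.0864 = 0.0216, 1/4 · 0.1024 = 0.0256; summing to 0.06015.
The posterior is then P(r = 1 | data) = 0.0024938, P(r = 4 | data) = 0.2128, P(r = 6 | data) = 0.3591, P(r = 8 | data) = 0.4256.
The predictive probability is P(purple next | data) = (1/10)(0.0024938) + (2/5)(0.2128) + (3/5)(0.3591) + (4/5)(0.4256) = 0.64131.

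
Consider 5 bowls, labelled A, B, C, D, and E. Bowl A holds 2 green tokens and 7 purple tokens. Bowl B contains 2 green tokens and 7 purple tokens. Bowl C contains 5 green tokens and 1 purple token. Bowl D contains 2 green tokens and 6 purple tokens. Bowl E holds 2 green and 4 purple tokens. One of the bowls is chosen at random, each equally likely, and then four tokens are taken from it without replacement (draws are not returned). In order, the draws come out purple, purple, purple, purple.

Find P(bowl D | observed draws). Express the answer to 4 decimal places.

The likelihood of the observed sequence under each hypothesis: P(data | bowl A) = (7/9)(6/8)(5/7)(4/6) = 0.27778; P(data | bowl B) = (7/9)(6/8)(5/7)(4/6) = 0.27778; P(data | bowl C) = (1/6)(0/5) = 0; P(data | bowl D) = (6/8)(5/7)(4/6)(3/5) = 0.21429; P(data | bowl E) = (4/6)(3/5)(2/4)(1/3) = 0.066667.
The prior-weighted likelihoods are 1/5 · 0.27778 = 0.055556, 1/5 · 0.27778 = 0.055556, 1/5 · 0 = 0, 1/5 · 0.21429 = 0.042857, 1/5 · 0.066667 = 0.013333; with total 0.1673.
So P(bowl D | data) = (0.042857) / (0.1673) = 0.25617.

0.2562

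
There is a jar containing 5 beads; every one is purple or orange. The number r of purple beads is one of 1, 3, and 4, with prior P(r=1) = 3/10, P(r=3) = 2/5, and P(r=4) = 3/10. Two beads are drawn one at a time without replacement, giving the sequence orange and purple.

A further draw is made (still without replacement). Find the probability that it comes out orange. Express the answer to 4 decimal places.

0.4167

For each hypothesis, P(data | H) works out to: P(data | r = 1) = (4/5)(1/4) = 1/5; P(data | r = 3) = (2/5)(3/4) = 3/10; P(data | r = 4) = (1/5)(4/4) = 1/5.
Multiplying each by its prior: 3/10 · 1/5 = 3/50, 2/5 · 3/10 = 3/25, 3/10 · 1/5 = 3/50; summing to 6/25.
Normalising, the posterior is P(r = 1 | data) = 1/4, P(r = 3 | data) = 1/2, P(r = 4 | data) = 1/4.
Averaging over the posterior, P(orange next | data) = (1)(1/4) + (1/3)(1/2) + (0)(1/4) = 5/12.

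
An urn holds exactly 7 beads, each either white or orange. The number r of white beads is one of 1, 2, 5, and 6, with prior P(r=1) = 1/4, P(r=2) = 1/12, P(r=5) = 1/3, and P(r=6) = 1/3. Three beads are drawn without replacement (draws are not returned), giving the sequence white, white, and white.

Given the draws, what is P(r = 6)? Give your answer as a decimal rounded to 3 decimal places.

0.667

The likelihood of the observed sequence under each hypothesis: P(data | r = 1) = (1/7)(0/6) = 0; P(data | r = 2) = (2/7)(1/6)(0/5) = 0; P(data | r = 5) = (5/7)(4/6)(3/5) = 2/7; P(data | r = 6) = (6/7)(5/6)(4/5) = 4/7.
Multiplying each by its prior: 1/4 · 0 = 0, 1/12 · 0 = 0, 1/3 · 2/7 = 2/21, 1/3 · 4/7 = 4/21; summing to 2/7.
So P(r = 6 | data) = (4/21) / (2/7) = 2/3.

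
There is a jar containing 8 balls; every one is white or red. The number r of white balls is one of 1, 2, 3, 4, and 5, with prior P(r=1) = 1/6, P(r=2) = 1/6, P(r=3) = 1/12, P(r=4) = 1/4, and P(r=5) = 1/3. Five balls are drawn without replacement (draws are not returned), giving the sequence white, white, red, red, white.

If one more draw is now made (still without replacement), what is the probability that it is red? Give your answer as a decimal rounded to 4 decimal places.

The likelihood of the observed sequence under each hypothesis: P(data | r = 1) = (1/8)(0/7) = 0; P(data | r = 2) = (2/8)(1/7)(6/6)(5/5)(0/4) = 0; P(data | r = 3) = (3/8)(2/7)(5/6)(4/5)(1/4) = 0.017857; P(data | r = 4) = (4/8)(3/7)(4/6)(3/5)(2/4) = 0.042857; P(data | r = 5) = (5/8)(4/7)(3/6)(2/5)(3/4) = 0.053571.
Multiplying each by its prior: 1/6 · 0 = 0, 1/6 · 0 = 0, 1/12 · 0.017857 = 0.0014881, 1/4 · 0.042857 = 0.010714, 1/3 · 0.053571 = 0.017857; these sum to 0.03006.
Normalising, the posterior is P(r = 1 | data) = 0, P(r = 2 | data) = 0, P(r = 3 | data) = 0.049505, P(r = 4 | data) = 0.35644, P(r = 5 | data) = 0.59406.
So P(red next | data) = Σ P(red next | H) P(H | data) = (1)(0.049505) + (2/3)(0.35644) + (1/3)(0.59406) = 0.48515.

0.4851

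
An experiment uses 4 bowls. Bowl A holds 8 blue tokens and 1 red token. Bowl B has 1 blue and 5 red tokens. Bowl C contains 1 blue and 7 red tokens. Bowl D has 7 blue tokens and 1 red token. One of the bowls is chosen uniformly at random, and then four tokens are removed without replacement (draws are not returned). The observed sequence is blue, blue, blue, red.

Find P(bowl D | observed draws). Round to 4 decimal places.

0.5294

The likelihood of the observed sequence under each hypothesis: P(data | bowl A) = (8/9)(7/8)(6/7)(1/6) = 1/9; P(data | bowl B) = (1/6)(0/5) = 0; P(data | bowl C) = (1/8)(0/7) = 0; P(data | bowl D) = (7/8)(6/7)(5/6)(1/5) = 1/8.
Weighting by the prior gives 1/4 · 1/9 = 1/36, 1/4 · 0 = 0, 1/4 · 0 = 0, 1/4 · 1/8 = 1/32; summing to 17/288.
By Bayes' rule, P(bowl D | data) = (1/32) / (17/288) = 9/17.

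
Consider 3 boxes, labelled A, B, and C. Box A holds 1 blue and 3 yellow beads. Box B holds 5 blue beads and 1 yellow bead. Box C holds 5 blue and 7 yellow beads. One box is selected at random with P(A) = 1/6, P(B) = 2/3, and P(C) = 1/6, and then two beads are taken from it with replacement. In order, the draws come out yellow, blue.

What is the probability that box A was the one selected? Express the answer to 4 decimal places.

For each hypothesis, P(data | H) works out to: P(data | box A) = (3/4)(1/4) = 3/16; P(data | box B) = (1/6)(5/6) = 5/36; P(data | box C) = (7/12)(5/12) = 35/144.
The prior-weighted likelihoods are 1/6 · 3/16 = 1/32, 2/3 · 5/36 = 5/54, 1/6 · 35/144 = 35/864; with total 71/432.
So P(box A | data) = (1/32) / (71/432) = 27/142.

0.1901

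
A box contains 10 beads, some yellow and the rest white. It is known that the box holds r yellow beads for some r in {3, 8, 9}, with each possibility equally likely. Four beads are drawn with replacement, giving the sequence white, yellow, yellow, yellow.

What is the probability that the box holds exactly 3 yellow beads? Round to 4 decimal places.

Compute the likelihood of the observed sequence for each case: P(data | r = 3) = (7/10)(3/10)(3/10)(3/10) = 0.0189; P(data | r = 8) = (2/10)(8/10)(8/10)(8/10) = 0.1024; P(data | r = 9) = (1/10)(9/10)(9/10)(9/10) = 0.0729.
The prior-weighted likelihoods are 1/3 · 0.0189 = 0.0063, 1/3 · 0.1024 = 0.034133, 1/3 · 0.0729 = 0.0243; with total 0.064733.
Therefore the posterior P(r = 3 | data) = (0.0063) / (0.064733) = 0.097322.

0.0973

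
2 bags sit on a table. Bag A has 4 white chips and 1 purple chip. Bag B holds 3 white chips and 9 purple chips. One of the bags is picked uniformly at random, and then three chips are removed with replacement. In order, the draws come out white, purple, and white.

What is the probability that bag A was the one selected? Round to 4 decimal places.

Compute the likelihood of the observed sequence for each case: P(data | bag A) = (4/5)(1/5)(4/5) = 0.128; P(data | bag B) = (3/12)(9/12)(3/12) = 0.046875.
Multiplying each by its prior: 1/2 · 0.128 = 0.064, 1/2 · 0.046875 = 0.023438; with total 0.087438.
By Bayes' rule, P(bag A | data) = (0.064) / (0.087438) = 0.73195.

0.7320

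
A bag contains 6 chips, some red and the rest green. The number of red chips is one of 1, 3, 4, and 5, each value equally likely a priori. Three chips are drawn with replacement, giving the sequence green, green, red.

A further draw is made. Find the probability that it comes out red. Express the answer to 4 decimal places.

0.4452

The likelihood of the observed sequence under each hypothesis: P(data | r = 1) = (5/6)(5/6)(1/6) = 25/216; P(data | r = 3) = (3/6)(3/6)(3/6) = 1/8; P(data | r = 4) = (2/6)(2/6)(4/6) = 2/27; P(data | r = 5) = (1/6)(1/6)(5/6) = 5/216.
Multiplying each by its prior: 1/4 · 25/216 = 25/864, 1/4 · 1/8 = 1/32, 1/4 · 2/27 = 1/54, 1/4 · 5/216 = 5/864; summing to 73/864.
Dividing through by the total gives posterior P(r = 1 | data) = 25/73, P(r = 3 | data) = 27/73, P(r = 4 | data) = 16/73, P(r = 5 | data) = 5/73.
The predictive probability is P(red next | data) = (1/6)(25/73) + (1/2)(27/73) + (2/3)(16/73) + (5/6)(5/73) = 65/146.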